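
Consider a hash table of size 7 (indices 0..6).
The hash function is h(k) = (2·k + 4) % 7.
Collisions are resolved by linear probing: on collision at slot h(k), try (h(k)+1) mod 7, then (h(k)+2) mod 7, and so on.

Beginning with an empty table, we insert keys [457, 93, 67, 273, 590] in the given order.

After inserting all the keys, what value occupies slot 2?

93

457 hashes to 1; slot 1 is free -> place at 1.
93 hashes to 1; 1 taken -> place at 2.
67 hashes to 5; slot 5 is free -> place at 5.
273 hashes to 4; slot 4 is free -> place at 4.
590 hashes to 1; 1,2 taken -> place at 3.
Table: [_, 457, 93, 590, 273, 67, _]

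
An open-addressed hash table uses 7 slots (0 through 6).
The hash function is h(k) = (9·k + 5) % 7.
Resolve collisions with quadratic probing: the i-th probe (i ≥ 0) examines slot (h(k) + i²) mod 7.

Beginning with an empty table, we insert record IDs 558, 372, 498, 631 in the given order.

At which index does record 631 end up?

2

558 hashes to 1; slot 1 is free => place at 1.
372 hashes to 0; slot 0 is free => place at 0.
498 hashes to 0; 0,1 taken => place at 4.
631 hashes to 0; 0,1,4 taken => place at 2.
Table: [372, 558, 631, -, 498, -, -]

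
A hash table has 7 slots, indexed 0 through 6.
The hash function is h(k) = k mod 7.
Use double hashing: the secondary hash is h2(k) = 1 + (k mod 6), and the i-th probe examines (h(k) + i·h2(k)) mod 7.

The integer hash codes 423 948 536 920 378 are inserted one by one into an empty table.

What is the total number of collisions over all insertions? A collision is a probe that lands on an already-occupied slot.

423 hashes to 3; slot 3 is free → place at 3.
948 hashes to 3, h2=1; 3 taken → place at 4.
536 hashes to 4, h2=3; 4 taken → place at 0.
920 hashes to 3, h2=3; 3 taken → place at 6.
378 hashes to 0, h2=1; 0 taken → place at 1.
Table: [536, 378, ., 423, 948, ., 920]

4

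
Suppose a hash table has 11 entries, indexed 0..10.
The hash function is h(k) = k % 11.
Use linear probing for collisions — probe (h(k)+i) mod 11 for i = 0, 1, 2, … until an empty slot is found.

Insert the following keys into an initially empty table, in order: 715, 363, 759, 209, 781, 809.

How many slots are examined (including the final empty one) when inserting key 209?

4

715 hashes to 0; slot 0 is free → place at 0.
363 hashes to 0; 0 taken → place at 1.
759 hashes to 0; 0,1 taken → place at 2.
209 hashes to 0; 0,1,2 taken → place at 3.
781 hashes to 0; 0,1,2,3 taken → place at 4.
809 hashes to 6; slot 6 is free → place at 6.
Table: [715, 363, 759, 209, 781, ∅, 809, ∅, ∅, ∅, ∅]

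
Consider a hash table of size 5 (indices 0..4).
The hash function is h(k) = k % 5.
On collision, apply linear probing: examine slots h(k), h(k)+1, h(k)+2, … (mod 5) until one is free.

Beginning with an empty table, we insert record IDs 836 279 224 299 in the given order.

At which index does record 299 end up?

2

836: h=1 -> slot 1
279: h=4 -> slot 4
224: h=4, probe 4,0 -> slot 0
299: h=4, probe 4,0,1,2 -> slot 2
Table: [224, 836, 299, ∅, 279]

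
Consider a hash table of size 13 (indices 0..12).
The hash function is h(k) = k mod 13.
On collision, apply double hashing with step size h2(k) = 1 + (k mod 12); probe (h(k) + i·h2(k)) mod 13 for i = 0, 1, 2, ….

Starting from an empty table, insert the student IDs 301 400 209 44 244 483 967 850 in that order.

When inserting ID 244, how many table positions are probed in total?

3

301 hashes to 2; slot 2 is free -> place at 2.
400 hashes to 10; slot 10 is free -> place at 10.
209 hashes to 1; slot 1 is free -> place at 1.
44 hashes to 5; slot 5 is free -> place at 5.
244 hashes to 10, h2=5; 10,2 taken -> place at 7.
483 hashes to 2, h2=4; 2 taken -> place at 6.
967 hashes to 5, h2=8; 5 taken -> place at 0.
850 hashes to 5, h2=11; 5 taken -> place at 3.
Table: [967, 209, 301, 850, ∅, 44, 483, 244, ∅, ∅, 400, ∅, ∅]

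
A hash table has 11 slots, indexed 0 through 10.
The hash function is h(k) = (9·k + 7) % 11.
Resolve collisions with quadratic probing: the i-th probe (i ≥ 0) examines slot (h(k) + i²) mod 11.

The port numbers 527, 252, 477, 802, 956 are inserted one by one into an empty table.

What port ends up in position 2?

802

527: h=9 => slot 9
252: h=9, probe 9,10 => slot 10
477: h=10, probe 10,0 => slot 0
802: h=9, probe 9,10,2 => slot 2
956: h=9, probe 9,10,2,7 => slot 7
Table: [477, —, 802, —, —, —, —, 956, —, 527, 252]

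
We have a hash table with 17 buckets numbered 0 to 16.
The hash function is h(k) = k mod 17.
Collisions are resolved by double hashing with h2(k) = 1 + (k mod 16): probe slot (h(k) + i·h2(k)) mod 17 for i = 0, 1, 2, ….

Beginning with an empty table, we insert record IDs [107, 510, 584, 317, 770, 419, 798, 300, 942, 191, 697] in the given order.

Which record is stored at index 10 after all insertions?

697

107: h=5 => slot 5
510: h=0 => slot 0
584: h=6 => slot 6
317: h=11 => slot 11
770: h=5, h2=3, probe 5,8 => slot 8
419: h=11, h2=4, probe 11,15 => slot 15
798: h=16 => slot 16
300: h=11, h2=13, probe 11,7 => slot 7
942: h=7, h2=15, probe 7,5,3 => slot 3
191: h=4 => slot 4
697: h=0, h2=10, probe 0,10 => slot 10
Table: [510, ., ., 942, 191, 107, 584, 300, 770, ., 697, 317, ., ., ., 419, 798]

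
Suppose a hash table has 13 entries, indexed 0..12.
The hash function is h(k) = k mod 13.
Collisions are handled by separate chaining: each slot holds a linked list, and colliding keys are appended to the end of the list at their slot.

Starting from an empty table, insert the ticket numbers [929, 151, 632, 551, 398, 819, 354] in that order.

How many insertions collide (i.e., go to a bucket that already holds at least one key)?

Insert 929: h=6, bucket 6 empty → new chain.
Insert 151: h=8, bucket 8 empty → new chain.
Insert 632: h=8, bucket 8 nonempty → append to chain.
Insert 551: h=5, bucket 5 empty → new chain.
Insert 398: h=8, bucket 8 nonempty → append to chain.
Insert 819: h=0, bucket 0 empty → new chain.
Insert 354: h=3, bucket 3 empty → new chain.
Final buckets:
0: 819
1: ∅
2: ∅
3: 354
4: ∅
5: 551
6: 929
7: ∅
8: 151 -> 632 -> 398
9: ∅
10: ∅
11: ∅
12: ∅

2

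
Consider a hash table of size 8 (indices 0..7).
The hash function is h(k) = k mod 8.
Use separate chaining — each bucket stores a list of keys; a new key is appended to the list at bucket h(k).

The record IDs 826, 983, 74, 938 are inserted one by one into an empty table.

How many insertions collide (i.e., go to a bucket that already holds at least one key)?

2

Insert 826: h=2, bucket 2 empty → new chain.
Insert 983: h=7, bucket 7 empty → new chain.
Insert 74: h=2, bucket 2 nonempty → append to chain.
Insert 938: h=2, bucket 2 nonempty → append to chain.
Final buckets:
0: _
1: _
2: 826 -> 74 -> 938
3: _
4: _
5: _
6: _
7: 983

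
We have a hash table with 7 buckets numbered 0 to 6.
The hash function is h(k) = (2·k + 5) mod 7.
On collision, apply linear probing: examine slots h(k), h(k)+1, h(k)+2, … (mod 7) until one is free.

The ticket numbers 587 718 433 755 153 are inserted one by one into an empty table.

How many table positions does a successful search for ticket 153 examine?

587 hashes to 3; slot 3 is free -> place at 3.
718 hashes to 6; slot 6 is free -> place at 6.
433 hashes to 3; 3 taken -> place at 4.
755 hashes to 3; 3,4 taken -> place at 5.
153 hashes to 3; 3,4,5,6 taken -> place at 0.
Table: [153, _, _, 587, 433, 755, 718]
Lookup 153: h=3, probe 3,4,5,6,0 → found at 0.

5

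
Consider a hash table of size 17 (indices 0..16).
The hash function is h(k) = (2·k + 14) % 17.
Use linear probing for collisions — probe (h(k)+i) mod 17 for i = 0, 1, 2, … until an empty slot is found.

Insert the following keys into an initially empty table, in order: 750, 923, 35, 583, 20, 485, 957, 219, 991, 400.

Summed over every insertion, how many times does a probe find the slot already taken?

750 hashes to 1; slot 1 is free -> place at 1.
923 hashes to 7; slot 7 is free -> place at 7.
35 hashes to 16; slot 16 is free -> place at 16.
583 hashes to 7; 7 taken -> place at 8.
20 hashes to 3; slot 3 is free -> place at 3.
485 hashes to 15; slot 15 is free -> place at 15.
957 hashes to 7; 7,8 taken -> place at 9.
219 hashes to 10; slot 10 is free -> place at 10.
991 hashes to 7; 7,8,9,10 taken -> place at 11.
400 hashes to 15; 15,16 taken -> place at 0.
Table: [400, 750, —, 20, —, —, —, 923, 583, 957, 219, 991, —, —, —, 485, 35]

9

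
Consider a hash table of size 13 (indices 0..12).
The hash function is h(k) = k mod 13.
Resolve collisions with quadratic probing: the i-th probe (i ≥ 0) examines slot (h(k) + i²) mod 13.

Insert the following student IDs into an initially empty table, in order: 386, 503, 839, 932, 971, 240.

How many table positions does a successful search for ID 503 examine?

2

386 hashes to 9; slot 9 is free => place at 9.
503 hashes to 9; 9 taken => place at 10.
839 hashes to 7; slot 7 is free => place at 7.
932 hashes to 9; 9,10 taken => place at 0.
971 hashes to 9; 9,10,0 taken => place at 5.
240 hashes to 6; slot 6 is free => place at 6.
Table: [932, —, —, —, —, 971, 240, 839, —, 386, 503, —, —]
Lookup 503: h=9, probe 9,10 → found at 10.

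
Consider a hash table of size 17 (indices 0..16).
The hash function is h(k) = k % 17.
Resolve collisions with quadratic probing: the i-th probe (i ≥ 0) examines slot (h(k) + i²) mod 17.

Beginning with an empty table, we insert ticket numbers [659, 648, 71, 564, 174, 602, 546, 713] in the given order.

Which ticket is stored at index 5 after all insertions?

174

659 hashes to 13; slot 13 is free → place at 13.
648 hashes to 2; slot 2 is free → place at 2.
71 hashes to 3; slot 3 is free → place at 3.
564 hashes to 3; 3 taken → place at 4.
174 hashes to 4; 4 taken → place at 5.
602 hashes to 7; slot 7 is free → place at 7.
546 hashes to 2; 2,3 taken → place at 6.
713 hashes to 16; slot 16 is free → place at 16.
Table: [∅, ∅, 648, 71, 564, 174, 546, 602, ∅, ∅, ∅, ∅, ∅, 659, ∅, ∅, 713]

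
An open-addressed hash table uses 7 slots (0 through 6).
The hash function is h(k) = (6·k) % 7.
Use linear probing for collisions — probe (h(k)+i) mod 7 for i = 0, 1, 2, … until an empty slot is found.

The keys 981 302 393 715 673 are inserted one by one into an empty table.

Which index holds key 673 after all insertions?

Insert 981: h=6, slot 6 empty → index 6.
Insert 302: h=6, slot 6 occupied → index 0.
Insert 393: h=6, slots 6,0 occupied → index 1.
Insert 715: h=6, slots 6,0,1 occupied → index 2.
Insert 673: h=6, slots 6,0,1,2 occupied → index 3.
Table: [302, 393, 715, 673, —, —, 981]

3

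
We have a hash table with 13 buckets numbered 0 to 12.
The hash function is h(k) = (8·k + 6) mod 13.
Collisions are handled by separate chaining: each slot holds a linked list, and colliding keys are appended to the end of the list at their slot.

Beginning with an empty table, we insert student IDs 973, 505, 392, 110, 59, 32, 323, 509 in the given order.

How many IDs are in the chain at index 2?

973 -> bucket 3
505 -> bucket 3 (collision)
392 -> bucket 9
110 -> bucket 2
59 -> bucket 10
32 -> bucket 2 (collision)
323 -> bucket 3 (collision)
509 -> bucket 9 (collision)
Final buckets:
0: _
1: _
2: 110 -> 32
3: 973 -> 505 -> 323
4: _
5: _
6: _
7: _
8: _
9: 392 -> 509
10: 59
11: _
12: _

2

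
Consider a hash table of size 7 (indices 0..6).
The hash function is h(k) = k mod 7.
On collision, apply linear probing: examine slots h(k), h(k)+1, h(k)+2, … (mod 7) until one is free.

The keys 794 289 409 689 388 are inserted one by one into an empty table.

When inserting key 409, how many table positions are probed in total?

2

794: h=3 -> slot 3
289: h=2 -> slot 2
409: h=3, probe 3,4 -> slot 4
689: h=3, probe 3,4,5 -> slot 5
388: h=3, probe 3,4,5,6 -> slot 6
Table: [_, _, 289, 794, 409, 689, 388]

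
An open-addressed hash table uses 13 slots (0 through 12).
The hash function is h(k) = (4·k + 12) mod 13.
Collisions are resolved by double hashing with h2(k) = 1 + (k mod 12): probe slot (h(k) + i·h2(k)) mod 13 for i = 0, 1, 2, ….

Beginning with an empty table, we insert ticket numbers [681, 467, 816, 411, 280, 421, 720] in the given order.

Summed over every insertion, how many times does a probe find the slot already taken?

Insert 681: h=6, slot 6 empty -> index 6.
Insert 467: h=8, slot 8 empty -> index 8.
Insert 816: h=0, slot 0 empty -> index 0.
Insert 411: h=5, slot 5 empty -> index 5.
Insert 280: h=1, slot 1 empty -> index 1.
Insert 421: h=6, h2=2, slots 6,8 occupied -> index 10.
Insert 720: h=6, h2=1, slot 6 occupied -> index 7.
Table: [816, 280, —, —, —, 411, 681, 720, 467, —, 421, —, —]

3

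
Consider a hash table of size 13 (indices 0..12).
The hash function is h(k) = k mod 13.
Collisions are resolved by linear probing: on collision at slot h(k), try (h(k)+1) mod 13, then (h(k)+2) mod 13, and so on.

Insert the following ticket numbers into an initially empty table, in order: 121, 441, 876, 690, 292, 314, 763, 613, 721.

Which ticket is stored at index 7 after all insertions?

Insert 121: h=4, slot 4 empty => index 4.
Insert 441: h=12, slot 12 empty => index 12.
Insert 876: h=5, slot 5 empty => index 5.
Insert 690: h=1, slot 1 empty => index 1.
Insert 292: h=6, slot 6 empty => index 6.
Insert 314: h=2, slot 2 empty => index 2.
Insert 763: h=9, slot 9 empty => index 9.
Insert 613: h=2, slot 2 occupied => index 3.
Insert 721: h=6, slot 6 occupied => index 7.
Table: [_, 690, 314, 613, 121, 876, 292, 721, _, 763, _, _, 441]

721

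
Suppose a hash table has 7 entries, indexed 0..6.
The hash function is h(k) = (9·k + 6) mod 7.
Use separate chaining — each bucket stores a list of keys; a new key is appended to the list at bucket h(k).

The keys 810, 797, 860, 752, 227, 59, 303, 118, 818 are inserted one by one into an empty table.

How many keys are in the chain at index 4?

4

810 -> bucket 2
797 -> bucket 4
860 -> bucket 4 (collision)
752 -> bucket 5
227 -> bucket 5 (collision)
59 -> bucket 5 (collision)
303 -> bucket 3
118 -> bucket 4 (collision)
818 -> bucket 4 (collision)
Final buckets:
0: ∅
1: ∅
2: 810
3: 303
4: 797 -> 860 -> 118 -> 818
5: 752 -> 227 -> 59
6: ∅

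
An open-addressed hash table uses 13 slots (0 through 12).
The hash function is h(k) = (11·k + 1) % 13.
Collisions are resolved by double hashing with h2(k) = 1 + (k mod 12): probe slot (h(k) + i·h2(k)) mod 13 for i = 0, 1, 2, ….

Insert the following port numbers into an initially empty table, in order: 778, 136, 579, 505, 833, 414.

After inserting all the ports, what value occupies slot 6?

414

778 hashes to 5; slot 5 is free => place at 5.
136 hashes to 2; slot 2 is free => place at 2.
579 hashes to 0; slot 0 is free => place at 0.
505 hashes to 5, h2=2; 5 taken => place at 7.
833 hashes to 12; slot 12 is free => place at 12.
414 hashes to 5, h2=7; 5,12 taken => place at 6.
Table: [579, _, 136, _, _, 778, 414, 505, _, _, _, _, 833]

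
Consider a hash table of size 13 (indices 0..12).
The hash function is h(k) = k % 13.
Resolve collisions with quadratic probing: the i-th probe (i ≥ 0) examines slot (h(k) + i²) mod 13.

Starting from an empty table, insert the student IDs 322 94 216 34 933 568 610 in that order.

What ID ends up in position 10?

322: h=10 -> slot 10
94: h=3 -> slot 3
216: h=8 -> slot 8
34: h=8, probe 8,9 -> slot 9
933: h=10, probe 10,11 -> slot 11
568: h=9, probe 9,10,0 -> slot 0
610: h=12 -> slot 12
Table: [568, —, —, 94, —, —, —, —, 216, 34, 322, 933, 610]

322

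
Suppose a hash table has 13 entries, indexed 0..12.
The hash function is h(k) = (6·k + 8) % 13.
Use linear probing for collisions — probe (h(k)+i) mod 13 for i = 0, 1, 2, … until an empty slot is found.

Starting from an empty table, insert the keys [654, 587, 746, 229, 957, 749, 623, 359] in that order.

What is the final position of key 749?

654 hashes to 6; slot 6 is free -> place at 6.
587 hashes to 7; slot 7 is free -> place at 7.
746 hashes to 12; slot 12 is free -> place at 12.
229 hashes to 4; slot 4 is free -> place at 4.
957 hashes to 4; 4 taken -> place at 5.
749 hashes to 4; 4,5,6,7 taken -> place at 8.
623 hashes to 2; slot 2 is free -> place at 2.
359 hashes to 4; 4,5,6,7,8 taken -> place at 9.
Table: [∅, ∅, 623, ∅, 229, 957, 654, 587, 749, 359, ∅, ∅, 746]

8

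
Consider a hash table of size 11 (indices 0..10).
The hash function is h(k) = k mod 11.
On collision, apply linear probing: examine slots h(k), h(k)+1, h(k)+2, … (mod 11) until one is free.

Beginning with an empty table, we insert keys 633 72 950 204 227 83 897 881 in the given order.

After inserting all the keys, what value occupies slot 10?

Insert 633: h=6, slot 6 empty -> index 6.
Insert 72: h=6, slot 6 occupied -> index 7.
Insert 950: h=4, slot 4 empty -> index 4.
Insert 204: h=6, slots 6,7 occupied -> index 8.
Insert 227: h=7, slots 7,8 occupied -> index 9.
Insert 83: h=6, slots 6,7,8,9 occupied -> index 10.
Insert 897: h=6, slots 6,7,8,9,10 occupied -> index 0.
Insert 881: h=1, slot 1 empty -> index 1.
Table: [897, 881, —, —, 950, —, 633, 72, 204, 227, 83]

83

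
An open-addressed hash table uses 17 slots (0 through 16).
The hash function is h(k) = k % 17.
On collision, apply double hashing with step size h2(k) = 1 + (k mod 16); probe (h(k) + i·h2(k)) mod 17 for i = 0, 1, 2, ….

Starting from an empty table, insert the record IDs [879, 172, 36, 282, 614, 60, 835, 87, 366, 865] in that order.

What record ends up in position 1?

87

879: h=12 -> slot 12
172: h=2 -> slot 2
36: h=2, h2=5, probe 2,7 -> slot 7
282: h=10 -> slot 10
614: h=2, h2=7, probe 2,9 -> slot 9
60: h=9, h2=13, probe 9,5 -> slot 5
835: h=2, h2=4, probe 2,6 -> slot 6
87: h=2, h2=8, probe 2,10,1 -> slot 1
366: h=9, h2=15, probe 9,7,5,3 -> slot 3
865: h=15 -> slot 15
Table: [., 87, 172, 366, ., 60, 835, 36, ., 614, 282, ., 879, ., ., 865, .]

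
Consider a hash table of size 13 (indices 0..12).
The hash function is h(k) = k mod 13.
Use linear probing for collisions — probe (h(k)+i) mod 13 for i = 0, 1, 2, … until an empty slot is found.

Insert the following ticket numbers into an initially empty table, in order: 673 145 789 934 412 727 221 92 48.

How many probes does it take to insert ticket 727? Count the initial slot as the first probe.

2

Insert 673: h=10, slot 10 empty -> index 10.
Insert 145: h=2, slot 2 empty -> index 2.
Insert 789: h=9, slot 9 empty -> index 9.
Insert 934: h=11, slot 11 empty -> index 11.
Insert 412: h=9, slots 9,10,11 occupied -> index 12.
Insert 727: h=12, slot 12 occupied -> index 0.
Insert 221: h=0, slot 0 occupied -> index 1.
Insert 92: h=1, slots 1,2 occupied -> index 3.
Insert 48: h=9, slots 9,10,11,12,0,1,2,3 occupied -> index 4.
Table: [727, 221, 145, 92, 48, -, -, -, -, 789, 673, 934, 412]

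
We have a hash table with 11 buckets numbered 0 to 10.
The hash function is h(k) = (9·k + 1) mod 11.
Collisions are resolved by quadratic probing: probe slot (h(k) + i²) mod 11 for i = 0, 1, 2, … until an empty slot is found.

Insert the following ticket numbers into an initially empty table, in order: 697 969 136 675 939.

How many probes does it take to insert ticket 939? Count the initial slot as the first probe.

697: h=4 → slot 4
969: h=10 → slot 10
136: h=4, probe 4,5 → slot 5
675: h=4, probe 4,5,8 → slot 8
939: h=4, probe 4,5,8,2 → slot 2
Table: [-, -, 939, -, 697, 136, -, -, 675, -, 969]

4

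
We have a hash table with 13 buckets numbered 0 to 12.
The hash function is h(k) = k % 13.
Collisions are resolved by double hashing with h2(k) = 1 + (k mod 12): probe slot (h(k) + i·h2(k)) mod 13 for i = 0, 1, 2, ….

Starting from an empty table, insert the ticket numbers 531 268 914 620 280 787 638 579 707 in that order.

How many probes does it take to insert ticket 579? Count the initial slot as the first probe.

Insert 531: h=11, slot 11 empty → index 11.
Insert 268: h=8, slot 8 empty → index 8.
Insert 914: h=4, slot 4 empty → index 4.
Insert 620: h=9, slot 9 empty → index 9.
Insert 280: h=7, slot 7 empty → index 7.
Insert 787: h=7, h2=8, slot 7 occupied → index 2.
Insert 638: h=1, slot 1 empty → index 1.
Insert 579: h=7, h2=4, slots 7,11,2 occupied → index 6.
Insert 707: h=5, slot 5 empty → index 5.
Table: [., 638, 787, ., 914, 707, 579, 280, 268, 620, ., 531, .]

4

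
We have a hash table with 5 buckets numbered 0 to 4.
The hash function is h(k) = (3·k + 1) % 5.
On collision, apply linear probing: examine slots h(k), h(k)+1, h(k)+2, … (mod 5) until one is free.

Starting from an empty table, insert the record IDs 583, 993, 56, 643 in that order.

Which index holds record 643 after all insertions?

2

583: h=0 → slot 0
993: h=0, probe 0,1 → slot 1
56: h=4 → slot 4
643: h=0, probe 0,1,2 → slot 2
Table: [583, 993, 643, _, 56]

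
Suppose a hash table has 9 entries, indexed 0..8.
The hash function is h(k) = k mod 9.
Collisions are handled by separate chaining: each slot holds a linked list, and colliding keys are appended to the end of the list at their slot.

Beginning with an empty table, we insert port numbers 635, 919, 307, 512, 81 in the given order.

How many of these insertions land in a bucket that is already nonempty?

1

Insert 635: h=5, bucket 5 empty → new chain.
Insert 919: h=1, bucket 1 empty → new chain.
Insert 307: h=1, bucket 1 nonempty → append to chain.
Insert 512: h=8, bucket 8 empty → new chain.
Insert 81: h=0, bucket 0 empty → new chain.
Final buckets:
0: 81
1: 919 -> 307
2: ∅
3: ∅
4: ∅
5: 635
6: ∅
7: ∅
8: 512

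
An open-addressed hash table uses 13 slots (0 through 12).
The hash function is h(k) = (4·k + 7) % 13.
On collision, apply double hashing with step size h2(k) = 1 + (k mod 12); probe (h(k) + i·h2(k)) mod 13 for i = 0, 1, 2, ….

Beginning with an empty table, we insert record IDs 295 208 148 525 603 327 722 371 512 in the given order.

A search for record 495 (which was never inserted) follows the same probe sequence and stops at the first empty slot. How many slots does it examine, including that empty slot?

3

Insert 295: h=4, slot 4 empty => index 4.
Insert 208: h=7, slot 7 empty => index 7.
Insert 148: h=1, slot 1 empty => index 1.
Insert 525: h=1, h2=10, slot 1 occupied => index 11.
Insert 603: h=1, h2=4, slot 1 occupied => index 5.
Insert 327: h=2, slot 2 empty => index 2.
Insert 722: h=9, slot 9 empty => index 9.
Insert 371: h=9, h2=12, slot 9 occupied => index 8.
Insert 512: h=1, h2=9, slot 1 occupied => index 10.
Table: [∅, 148, 327, ∅, 295, 603, ∅, 208, 371, 722, 512, 525, ∅]
Lookup 495: h=11, h2=4, probe 11,2,6 → slot 6 empty, not found.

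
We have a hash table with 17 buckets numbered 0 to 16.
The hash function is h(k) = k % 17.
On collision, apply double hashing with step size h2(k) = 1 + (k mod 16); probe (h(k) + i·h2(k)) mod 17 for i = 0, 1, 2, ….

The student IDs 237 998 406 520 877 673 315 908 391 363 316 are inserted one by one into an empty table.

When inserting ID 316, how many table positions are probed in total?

3

237: h=16 -> slot 16
998: h=12 -> slot 12
406: h=15 -> slot 15
520: h=10 -> slot 10
877: h=10, h2=14, probe 10,7 -> slot 7
673: h=10, h2=2, probe 10,12,14 -> slot 14
315: h=9 -> slot 9
908: h=7, h2=13, probe 7,3 -> slot 3
391: h=0 -> slot 0
363: h=6 -> slot 6
316: h=10, h2=13, probe 10,6,2 -> slot 2
Table: [391, _, 316, 908, _, _, 363, 877, _, 315, 520, _, 998, _, 673, 406, 237]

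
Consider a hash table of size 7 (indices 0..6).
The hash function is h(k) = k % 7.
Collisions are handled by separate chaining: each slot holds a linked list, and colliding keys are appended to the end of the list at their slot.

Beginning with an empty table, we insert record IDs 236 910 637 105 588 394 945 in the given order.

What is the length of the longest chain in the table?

5

Insert 236: h=5, bucket 5 empty -> new chain.
Insert 910: h=0, bucket 0 empty -> new chain.
Insert 637: h=0, bucket 0 nonempty -> append to chain.
Insert 105: h=0, bucket 0 nonempty -> append to chain.
Insert 588: h=0, bucket 0 nonempty -> append to chain.
Insert 394: h=2, bucket 2 empty -> new chain.
Insert 945: h=0, bucket 0 nonempty -> append to chain.
Final buckets:
0: 910 -> 637 -> 105 -> 588 -> 945
1: —
2: 394
3: —
4: —
5: 236
6: —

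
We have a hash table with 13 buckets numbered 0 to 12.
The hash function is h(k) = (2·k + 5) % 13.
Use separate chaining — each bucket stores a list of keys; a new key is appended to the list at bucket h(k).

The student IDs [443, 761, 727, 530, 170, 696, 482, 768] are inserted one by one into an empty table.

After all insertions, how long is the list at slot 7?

443 → bucket 7
761 → bucket 6
727 → bucket 3
530 → bucket 12
170 → bucket 7 (collision)
696 → bucket 6 (collision)
482 → bucket 7 (collision)
768 → bucket 7 (collision)
Final buckets:
0: —
1: —
2: —
3: 727
4: —
5: —
6: 761 -> 696
7: 443 -> 170 -> 482 -> 768
8: —
9: —
10: —
11: —
12: 530

4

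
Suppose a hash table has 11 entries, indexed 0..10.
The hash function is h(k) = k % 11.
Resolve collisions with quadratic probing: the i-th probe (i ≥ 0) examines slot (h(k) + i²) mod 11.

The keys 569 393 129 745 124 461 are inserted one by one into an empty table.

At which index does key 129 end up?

1

569 hashes to 8; slot 8 is free => place at 8.
393 hashes to 8; 8 taken => place at 9.
129 hashes to 8; 8,9 taken => place at 1.
745 hashes to 8; 8,9,1 taken => place at 6.
124 hashes to 3; slot 3 is free => place at 3.
461 hashes to 10; slot 10 is free => place at 10.
Table: [-, 129, -, 124, -, -, 745, -, 569, 393, 461]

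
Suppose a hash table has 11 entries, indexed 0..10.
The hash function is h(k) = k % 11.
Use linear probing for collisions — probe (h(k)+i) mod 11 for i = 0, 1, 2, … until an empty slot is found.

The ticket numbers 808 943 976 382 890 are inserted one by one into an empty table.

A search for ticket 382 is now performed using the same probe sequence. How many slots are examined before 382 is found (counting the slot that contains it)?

3

808 hashes to 5; slot 5 is free => place at 5.
943 hashes to 8; slot 8 is free => place at 8.
976 hashes to 8; 8 taken => place at 9.
382 hashes to 8; 8,9 taken => place at 10.
890 hashes to 10; 10 taken => place at 0.
Table: [890, —, —, —, —, 808, —, —, 943, 976, 382]
Lookup 382: h=8, probe 8,9,10 → found at 10.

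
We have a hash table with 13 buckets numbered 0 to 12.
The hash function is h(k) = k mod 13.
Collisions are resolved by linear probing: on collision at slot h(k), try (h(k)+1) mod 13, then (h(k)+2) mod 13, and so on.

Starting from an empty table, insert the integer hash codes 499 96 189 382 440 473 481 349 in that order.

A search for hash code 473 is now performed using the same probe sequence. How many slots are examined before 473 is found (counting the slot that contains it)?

5

Insert 499: h=5, slot 5 empty => index 5.
Insert 96: h=5, slot 5 occupied => index 6.
Insert 189: h=7, slot 7 empty => index 7.
Insert 382: h=5, slots 5,6,7 occupied => index 8.
Insert 440: h=11, slot 11 empty => index 11.
Insert 473: h=5, slots 5,6,7,8 occupied => index 9.
Insert 481: h=0, slot 0 empty => index 0.
Insert 349: h=11, slot 11 occupied => index 12.
Table: [481, ., ., ., ., 499, 96, 189, 382, 473, ., 440, 349]
Lookup 473: h=5, probe 5,6,7,8,9 → found at 9.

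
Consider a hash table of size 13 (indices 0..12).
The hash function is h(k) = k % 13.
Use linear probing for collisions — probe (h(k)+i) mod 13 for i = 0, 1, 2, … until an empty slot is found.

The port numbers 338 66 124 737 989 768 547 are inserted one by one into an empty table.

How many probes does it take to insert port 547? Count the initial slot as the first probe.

Insert 338: h=0, slot 0 empty -> index 0.
Insert 66: h=1, slot 1 empty -> index 1.
Insert 124: h=7, slot 7 empty -> index 7.
Insert 737: h=9, slot 9 empty -> index 9.
Insert 989: h=1, slot 1 occupied -> index 2.
Insert 768: h=1, slots 1,2 occupied -> index 3.
Insert 547: h=1, slots 1,2,3 occupied -> index 4.
Table: [338, 66, 989, 768, 547, ∅, ∅, 124, ∅, 737, ∅, ∅, ∅]

4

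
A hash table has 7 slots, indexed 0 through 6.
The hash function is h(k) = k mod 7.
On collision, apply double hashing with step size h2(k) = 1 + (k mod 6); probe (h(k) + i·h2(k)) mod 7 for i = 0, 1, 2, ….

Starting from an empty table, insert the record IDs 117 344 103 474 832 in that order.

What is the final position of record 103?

0

117 hashes to 5; slot 5 is free -> place at 5.
344 hashes to 1; slot 1 is free -> place at 1.
103 hashes to 5, h2=2; 5 taken -> place at 0.
474 hashes to 5, h2=1; 5 taken -> place at 6.
832 hashes to 6, h2=5; 6 taken -> place at 4.
Table: [103, 344, -, -, 832, 117, 474]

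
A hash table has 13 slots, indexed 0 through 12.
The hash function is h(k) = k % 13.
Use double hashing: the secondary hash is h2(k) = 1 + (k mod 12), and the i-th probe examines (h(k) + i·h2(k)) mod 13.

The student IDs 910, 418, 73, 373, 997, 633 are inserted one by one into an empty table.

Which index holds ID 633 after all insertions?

6

910: h=0 -> slot 0
418: h=2 -> slot 2
73: h=8 -> slot 8
373: h=9 -> slot 9
997: h=9, h2=2, probe 9,11 -> slot 11
633: h=9, h2=10, probe 9,6 -> slot 6
Table: [910, ∅, 418, ∅, ∅, ∅, 633, ∅, 73, 373, ∅, 997, ∅]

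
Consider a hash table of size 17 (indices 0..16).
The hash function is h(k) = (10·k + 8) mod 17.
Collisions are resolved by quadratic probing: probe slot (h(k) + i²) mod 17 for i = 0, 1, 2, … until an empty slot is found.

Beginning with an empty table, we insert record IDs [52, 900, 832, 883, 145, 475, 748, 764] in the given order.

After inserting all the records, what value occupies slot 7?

52: h=1 => slot 1
900: h=15 => slot 15
832: h=15, probe 15,16 => slot 16
883: h=15, probe 15,16,2 => slot 2
145: h=13 => slot 13
475: h=15, probe 15,16,2,7 => slot 7
748: h=8 => slot 8
764: h=15, probe 15,16,2,7,14 => slot 14
Table: [., 52, 883, ., ., ., ., 475, 748, ., ., ., ., 145, 764, 900, 832]

475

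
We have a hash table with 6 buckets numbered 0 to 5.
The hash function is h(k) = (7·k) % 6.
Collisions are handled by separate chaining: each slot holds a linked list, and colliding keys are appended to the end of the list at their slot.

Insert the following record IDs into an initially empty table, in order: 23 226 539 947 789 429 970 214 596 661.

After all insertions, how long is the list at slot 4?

23 → bucket 5
226 → bucket 4
539 → bucket 5 (collision)
947 → bucket 5 (collision)
789 → bucket 3
429 → bucket 3 (collision)
970 → bucket 4 (collision)
214 → bucket 4 (collision)
596 → bucket 2
661 → bucket 1
Final buckets:
0: -
1: 661
2: 596
3: 789 -> 429
4: 226 -> 970 -> 214
5: 23 -> 539 -> 947

3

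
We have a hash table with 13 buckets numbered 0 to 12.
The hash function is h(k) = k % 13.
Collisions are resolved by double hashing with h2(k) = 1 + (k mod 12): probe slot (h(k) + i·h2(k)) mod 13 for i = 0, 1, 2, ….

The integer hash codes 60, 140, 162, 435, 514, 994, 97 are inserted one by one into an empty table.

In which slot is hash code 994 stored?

4

Insert 60: h=8, slot 8 empty -> index 8.
Insert 140: h=10, slot 10 empty -> index 10.
Insert 162: h=6, slot 6 empty -> index 6.
Insert 435: h=6, h2=4, slots 6,10 occupied -> index 1.
Insert 514: h=7, slot 7 empty -> index 7.
Insert 994: h=6, h2=11, slot 6 occupied -> index 4.
Insert 97: h=6, h2=2, slots 6,8,10 occupied -> index 12.
Table: [—, 435, —, —, 994, —, 162, 514, 60, —, 140, —, 97]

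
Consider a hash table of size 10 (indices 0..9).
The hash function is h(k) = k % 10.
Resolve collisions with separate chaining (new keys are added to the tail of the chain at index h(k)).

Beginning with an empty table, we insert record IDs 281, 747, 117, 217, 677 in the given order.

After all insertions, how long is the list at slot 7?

4

281 → bucket 1
747 → bucket 7
117 → bucket 7 (collision)
217 → bucket 7 (collision)
677 → bucket 7 (collision)
Final buckets:
0: .
1: 281
2: .
3: .
4: .
5: .
6: .
7: 747 -> 117 -> 217 -> 677
8: .
9: .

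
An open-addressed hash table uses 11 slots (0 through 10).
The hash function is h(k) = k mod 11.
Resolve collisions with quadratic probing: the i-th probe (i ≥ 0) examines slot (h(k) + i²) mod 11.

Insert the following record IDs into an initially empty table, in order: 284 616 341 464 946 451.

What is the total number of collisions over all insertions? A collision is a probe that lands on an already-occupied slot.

7

284 hashes to 9; slot 9 is free => place at 9.
616 hashes to 0; slot 0 is free => place at 0.
341 hashes to 0; 0 taken => place at 1.
464 hashes to 2; slot 2 is free => place at 2.
946 hashes to 0; 0,1 taken => place at 4.
451 hashes to 0; 0,1,4,9 taken => place at 5.
Table: [616, 341, 464, ., 946, 451, ., ., ., 284, .]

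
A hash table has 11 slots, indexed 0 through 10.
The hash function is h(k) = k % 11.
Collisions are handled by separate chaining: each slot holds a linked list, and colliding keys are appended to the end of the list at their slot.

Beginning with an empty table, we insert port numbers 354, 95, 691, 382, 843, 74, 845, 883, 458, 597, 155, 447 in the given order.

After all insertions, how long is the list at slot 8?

2

Insert 354: h=2, bucket 2 empty -> new chain.
Insert 95: h=7, bucket 7 empty -> new chain.
Insert 691: h=9, bucket 9 empty -> new chain.
Insert 382: h=8, bucket 8 empty -> new chain.
Insert 843: h=7, bucket 7 nonempty -> append to chain.
Insert 74: h=8, bucket 8 nonempty -> append to chain.
Insert 845: h=9, bucket 9 nonempty -> append to chain.
Insert 883: h=3, bucket 3 empty -> new chain.
Insert 458: h=7, bucket 7 nonempty -> append to chain.
Insert 597: h=3, bucket 3 nonempty -> append to chain.
Insert 155: h=1, bucket 1 empty -> new chain.
Insert 447: h=7, bucket 7 nonempty -> append to chain.
Final buckets:
0: -
1: 155
2: 354
3: 883 -> 597
4: -
5: -
6: -
7: 95 -> 843 -> 458 -> 447
8: 382 -> 74
9: 691 -> 845
10: -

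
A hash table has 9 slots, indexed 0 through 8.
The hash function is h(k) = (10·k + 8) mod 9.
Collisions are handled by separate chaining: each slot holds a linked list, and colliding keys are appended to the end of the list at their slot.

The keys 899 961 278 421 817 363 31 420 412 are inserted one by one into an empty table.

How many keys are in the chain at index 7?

899 → bucket 7
961 → bucket 6
278 → bucket 7 (collision)
421 → bucket 6 (collision)
817 → bucket 6 (collision)
363 → bucket 2
31 → bucket 3
420 → bucket 5
412 → bucket 6 (collision)
Final buckets:
0: .
1: .
2: 363
3: 31
4: .
5: 420
6: 961 -> 421 -> 817 -> 412
7: 899 -> 278
8: .

2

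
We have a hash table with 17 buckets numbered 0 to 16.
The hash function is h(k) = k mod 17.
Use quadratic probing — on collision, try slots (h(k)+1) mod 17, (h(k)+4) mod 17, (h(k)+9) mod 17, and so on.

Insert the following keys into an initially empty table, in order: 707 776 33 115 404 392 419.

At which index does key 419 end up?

Insert 707: h=10, slot 10 empty => index 10.
Insert 776: h=11, slot 11 empty => index 11.
Insert 33: h=16, slot 16 empty => index 16.
Insert 115: h=13, slot 13 empty => index 13.
Insert 404: h=13, slot 13 occupied => index 14.
Insert 392: h=1, slot 1 empty => index 1.
Insert 419: h=11, slot 11 occupied => index 12.
Table: [_, 392, _, _, _, _, _, _, _, _, 707, 776, 419, 115, 404, _, 33]

12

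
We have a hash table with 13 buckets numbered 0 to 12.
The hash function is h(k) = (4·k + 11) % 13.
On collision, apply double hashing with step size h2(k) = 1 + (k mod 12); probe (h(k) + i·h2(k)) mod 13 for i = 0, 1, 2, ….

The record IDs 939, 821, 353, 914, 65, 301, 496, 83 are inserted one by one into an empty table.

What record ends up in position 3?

496

939: h=10 => slot 10
821: h=6 => slot 6
353: h=6, h2=6, probe 6,12 => slot 12
914: h=1 => slot 1
65: h=11 => slot 11
301: h=6, h2=2, probe 6,8 => slot 8
496: h=6, h2=5, probe 6,11,3 => slot 3
83: h=5 => slot 5
Table: [—, 914, —, 496, —, 83, 821, —, 301, —, 939, 65, 353]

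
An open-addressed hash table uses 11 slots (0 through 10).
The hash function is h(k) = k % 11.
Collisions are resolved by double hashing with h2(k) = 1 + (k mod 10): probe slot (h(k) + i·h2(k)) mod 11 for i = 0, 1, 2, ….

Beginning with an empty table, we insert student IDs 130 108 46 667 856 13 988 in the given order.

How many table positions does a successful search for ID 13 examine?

Insert 130: h=9, slot 9 empty → index 9.
Insert 108: h=9, h2=9, slot 9 occupied → index 7.
Insert 46: h=2, slot 2 empty → index 2.
Insert 667: h=7, h2=8, slot 7 occupied → index 4.
Insert 856: h=9, h2=7, slot 9 occupied → index 5.
Insert 13: h=2, h2=4, slot 2 occupied → index 6.
Insert 988: h=9, h2=9, slots 9,7,5 occupied → index 3.
Table: [∅, ∅, 46, 988, 667, 856, 13, 108, ∅, 130, ∅]
Lookup 13: h=2, h2=4, probe 2,6 → found at 6.

2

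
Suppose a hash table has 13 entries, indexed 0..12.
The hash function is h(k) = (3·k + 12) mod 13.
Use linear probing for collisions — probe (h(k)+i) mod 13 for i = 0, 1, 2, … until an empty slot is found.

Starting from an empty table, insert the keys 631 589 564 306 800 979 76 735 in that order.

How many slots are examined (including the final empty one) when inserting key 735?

Insert 631: h=7, slot 7 empty -> index 7.
Insert 589: h=11, slot 11 empty -> index 11.
Insert 564: h=1, slot 1 empty -> index 1.
Insert 306: h=7, slot 7 occupied -> index 8.
Insert 800: h=7, slots 7,8 occupied -> index 9.
Insert 979: h=11, slot 11 occupied -> index 12.
Insert 76: h=6, slot 6 empty -> index 6.
Insert 735: h=7, slots 7,8,9 occupied -> index 10.
Table: [∅, 564, ∅, ∅, ∅, ∅, 76, 631, 306, 800, 735, 589, 979]

4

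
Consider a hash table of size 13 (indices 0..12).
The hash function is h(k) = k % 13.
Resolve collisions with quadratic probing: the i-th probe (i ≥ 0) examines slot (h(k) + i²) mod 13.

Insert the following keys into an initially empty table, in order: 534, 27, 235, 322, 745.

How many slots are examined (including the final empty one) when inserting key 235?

534: h=1 → slot 1
27: h=1, probe 1,2 → slot 2
235: h=1, probe 1,2,5 → slot 5
322: h=10 → slot 10
745: h=4 → slot 4
Table: [-, 534, 27, -, 745, 235, -, -, -, -, 322, -, -]

3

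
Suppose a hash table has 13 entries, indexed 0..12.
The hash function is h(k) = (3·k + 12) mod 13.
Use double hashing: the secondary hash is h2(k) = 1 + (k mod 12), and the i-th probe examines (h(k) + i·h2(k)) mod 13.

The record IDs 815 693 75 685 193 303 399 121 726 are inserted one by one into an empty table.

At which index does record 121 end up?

8

Insert 815: h=0, slot 0 empty => index 0.
Insert 693: h=11, slot 11 empty => index 11.
Insert 75: h=3, slot 3 empty => index 3.
Insert 685: h=0, h2=2, slot 0 occupied => index 2.
Insert 193: h=6, slot 6 empty => index 6.
Insert 303: h=11, h2=4, slots 11,2,6 occupied => index 10.
Insert 399: h=0, h2=4, slot 0 occupied => index 4.
Insert 121: h=11, h2=2, slots 11,0,2,4,6 occupied => index 8.
Insert 726: h=6, h2=7, slots 6,0 occupied => index 7.
Table: [815, -, 685, 75, 399, -, 193, 726, 121, -, 303, 693, -]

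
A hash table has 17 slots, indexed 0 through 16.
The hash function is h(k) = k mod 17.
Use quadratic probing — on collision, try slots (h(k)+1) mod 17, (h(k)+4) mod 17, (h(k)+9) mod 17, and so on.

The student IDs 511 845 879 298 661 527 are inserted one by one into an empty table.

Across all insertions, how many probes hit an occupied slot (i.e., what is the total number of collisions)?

1

511 hashes to 1; slot 1 is free -> place at 1.
845 hashes to 12; slot 12 is free -> place at 12.
879 hashes to 12; 12 taken -> place at 13.
298 hashes to 9; slot 9 is free -> place at 9.
661 hashes to 15; slot 15 is free -> place at 15.
527 hashes to 0; slot 0 is free -> place at 0.
Table: [527, 511, -, -, -, -, -, -, -, 298, -, -, 845, 879, -, 661, -]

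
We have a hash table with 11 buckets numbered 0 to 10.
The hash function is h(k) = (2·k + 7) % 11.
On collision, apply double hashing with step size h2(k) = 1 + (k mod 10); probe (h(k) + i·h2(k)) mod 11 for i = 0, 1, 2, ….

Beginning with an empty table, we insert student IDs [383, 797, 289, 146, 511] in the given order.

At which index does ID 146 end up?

9

Insert 383: h=3, slot 3 empty → index 3.
Insert 797: h=6, slot 6 empty → index 6.
Insert 289: h=2, slot 2 empty → index 2.
Insert 146: h=2, h2=7, slot 2 occupied → index 9.
Insert 511: h=6, h2=2, slot 6 occupied → index 8.
Table: [—, —, 289, 383, —, —, 797, —, 511, 146, —]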